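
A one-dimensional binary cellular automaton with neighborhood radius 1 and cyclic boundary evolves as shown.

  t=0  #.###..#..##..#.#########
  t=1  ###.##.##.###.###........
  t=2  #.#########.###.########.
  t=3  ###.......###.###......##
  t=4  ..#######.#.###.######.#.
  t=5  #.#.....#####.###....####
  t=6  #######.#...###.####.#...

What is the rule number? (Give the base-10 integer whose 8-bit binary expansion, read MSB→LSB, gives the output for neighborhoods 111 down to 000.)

  [7] ### => .  t=0,i=3
  [6] ##. => #  t=0,i=0
  [5] #.# => #  t=0,i=1
  [4] #.. => #  t=0,i=5
  [3] .## => #  t=0,i=2
  [2] .#. => #  t=0,i=7
  [1] ..# => .  t=0,i=6
  [0] ... => #  t=1,i=18
  bits 01111101 = 125

125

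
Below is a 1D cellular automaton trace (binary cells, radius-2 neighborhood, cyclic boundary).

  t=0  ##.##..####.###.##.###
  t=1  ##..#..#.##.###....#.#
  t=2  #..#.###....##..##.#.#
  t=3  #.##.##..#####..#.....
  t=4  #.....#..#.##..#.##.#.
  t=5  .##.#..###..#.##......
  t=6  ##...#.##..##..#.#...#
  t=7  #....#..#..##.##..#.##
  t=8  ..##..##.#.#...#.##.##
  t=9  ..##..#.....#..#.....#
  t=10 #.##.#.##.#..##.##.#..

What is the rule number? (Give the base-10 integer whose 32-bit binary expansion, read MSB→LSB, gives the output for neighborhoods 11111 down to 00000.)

3766834154

  nb #####: next=#  (t=0,i=21, bit31=1)
  nb ####.: next=#  (t=0,i=0, bit30=1)
  nb ###.#: next=#  (t=0,i=1, bit29=1)
  nb ###..: next=.  (t=1,i=1, bit28=0)
  nb ##.##: next=.  (t=0,i=2, bit27=0)
  nb ##.#.: next=.  (t=2,i=18, bit26=0)
  nb ##..#: next=.  (t=0,i=5, bit25=0)
  nb ##...: next=.  (t=1,i=15, bit24=0)
  nb #.###: next=#  (t=0,i=12, bit23=1)
  nb #.##.: next=.  (t=0,i=3, bit22=0)
  nb #.#.#: next=.  (t=2,i=19, bit21=0)
  nb #.#..: next=.  (t=4,i=0, bit20=0)
  nb #..##: next=.  (t=0,i=6, bit19=0)
  nb #..#.: next=#  (t=1,i=3, bit18=1)
  nb #...#: next=.  (t=6,i=3, bit17=0)
  nb #....: next=#  (t=1,i=16, bit16=1)
  nb .####: next=.  (t=0,i=8, bit15=0)
  nb .###.: next=#  (t=0,i=13, bit14=1)
  nb .##.#: next=.  (t=0,i=17, bit13=0)
  nb .##..: next=#  (t=0,i=4, bit12=1)
  nb .#.##: next=.  (t=1,i=8, bit11=0)
  nb .#.#.: next=.  (t=4,i=21, bit10=0)
  nb .#..#: next=#  (t=1,i=5, bit9=1)
  nb .#...: next=#  (t=3,i=17, bit8=1)
  nb ..###: next=#  (t=0,i=7, bit7=1)
  nb ..##.: next=#  (t=2,i=12, bit6=1)
  nb ..#.#: next=#  (t=1,i=7, bit5=1)
  nb ..#..: next=.  (t=1,i=4, bit4=0)
  nb ...##: next=#  (t=2,i=11, bit3=1)
  nb ...#.: next=.  (t=1,i=18, bit2=0)
  nb ....#: next=#  (t=1,i=17, bit1=1)
  nb .....: next=.  (t=3,i=19, bit0=0)
  bits 11100000100001010101001111101010 = 3766834154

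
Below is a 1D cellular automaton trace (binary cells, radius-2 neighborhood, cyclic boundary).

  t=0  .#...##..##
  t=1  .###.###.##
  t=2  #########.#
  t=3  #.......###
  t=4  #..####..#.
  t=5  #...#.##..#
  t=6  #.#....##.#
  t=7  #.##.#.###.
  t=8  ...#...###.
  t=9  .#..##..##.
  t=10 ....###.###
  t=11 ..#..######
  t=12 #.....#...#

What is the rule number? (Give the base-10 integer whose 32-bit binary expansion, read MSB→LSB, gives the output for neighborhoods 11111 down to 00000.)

  #####|.  b31=0 t=2,i=1
  ####.|.  b30=0 t=2,i=7
  ###.#|#  b29=1 t=1,i=3
  ###..|#  b28=1 t=3,i=0
  ##.##|#  b27=1 t=1,i=0
  ##.#.|.  b26=0 t=0,i=0
  ##..#|#  b25=1 t=0,i=7
  ##...|.  b24=0 t=3,i=1
  #.###|#  b23=1 t=1,i=1
  #.##.|.  b22=0 t=1,i=9
  #.#.#|.  b21=0 t=7,i=0
  #.#..|#  b20=1 t=0,i=1
  #..##|.  b19=0 t=0,i=8
  #..#.|.  b18=0 t=4,i=8
  #...#|#  b17=1 t=0,i=3
  #....|.  b16=0 t=3,i=2
  .####|#  b15=1 t=2,i=0
  .###.|#  b14=1 t=1,i=2
  .##.#|#  b13=1 t=0,i=10
  .##..|#  b12=1 t=0,i=6
  .#.##|.  b11=0 t=5,i=5
  .#.#.|#  b10=1 t=4,i=10
  .#..#|.  b9=0 t=4,i=1
  .#...|#  b8=1 t=0,i=2
  ..###|.  b7=0 t=3,i=8
  ..##.|#  b6=1 t=0,i=5
  ..#.#|.  b5=0 t=4,i=9
  ..#..|.  b4=0 t=8,i=3
  ...##|.  b3=0 t=0,i=4
  ...#.|.  b2=0 t=5,i=3
  ....#|#  b1=1 t=3,i=6
  .....|#  b0=1 t=3,i=3
  bits 00111010100100101111010101000011 = 982709571

982709571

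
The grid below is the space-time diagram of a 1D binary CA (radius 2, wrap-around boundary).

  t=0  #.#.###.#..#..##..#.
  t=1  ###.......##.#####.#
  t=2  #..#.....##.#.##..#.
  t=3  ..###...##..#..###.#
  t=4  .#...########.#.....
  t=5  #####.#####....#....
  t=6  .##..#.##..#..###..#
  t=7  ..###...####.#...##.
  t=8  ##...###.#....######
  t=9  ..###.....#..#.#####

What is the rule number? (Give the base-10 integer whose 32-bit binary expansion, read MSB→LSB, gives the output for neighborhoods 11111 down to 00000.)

2335085916

  #####|#  b31=1 t=1,i=15
  ####.|.  b30=0 t=1,i=1
  ###.#|.  b29=0 t=0,i=6
  ###..|.  b28=0 t=1,i=2
  ##.##|#  b27=1 t=1,i=12
  ##.#.|.  b26=0 t=0,i=7
  ##..#|#  b25=1 t=0,i=16
  ##...|#  b24=1 t=1,i=3
  #.###|.  b23=0 t=0,i=4
  #.##.|.  b22=0 t=2,i=14
  #.#.#|#  b21=1 t=0,i=0
  #.#..|.  b20=0 t=0,i=8
  #..##|#  b19=1 t=0,i=13
  #..#.|#  b18=1 t=0,i=10
  #...#|#  b17=1 t=3,i=6
  #....|.  b16=0 t=1,i=4
  .####|#  b15=1 t=1,i=0
  .###.|.  b14=0 t=0,i=5
  .##.#|.  b13=0 t=1,i=11
  .##..|#  b12=1 t=0,i=15
  .#.##|.  b11=0 t=0,i=3
  .#.#.|#  b10=1 t=0,i=1
  .#..#|.  b9=0 t=0,i=9
  .#...|#  b8=1 t=2,i=4
  ..###|.  b7=0 t=3,i=2
  ..##.|#  b6=1 t=0,i=14
  ..#.#|.  b5=0 t=0,i=18
  ..#..|#  b4=1 t=0,i=11
  ...##|#  b3=1 t=1,i=9
  ...#.|#  b2=1 t=4,i=0
  ....#|.  b1=0 t=1,i=8
  .....|.  b0=0 t=1,i=5
  bits 10001011001011101001010101011100 = 2335085916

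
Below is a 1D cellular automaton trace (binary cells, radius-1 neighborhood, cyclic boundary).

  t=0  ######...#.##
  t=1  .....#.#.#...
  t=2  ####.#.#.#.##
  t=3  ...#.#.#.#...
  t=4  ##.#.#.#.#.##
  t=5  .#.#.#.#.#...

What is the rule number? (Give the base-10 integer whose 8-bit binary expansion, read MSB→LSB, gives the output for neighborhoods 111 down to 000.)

69

  nb ###: next=.  (t=0,i=0, bit7=0)
  nb ##.: next=#  (t=0,i=5, bit6=1)
  nb #.#: next=.  (t=0,i=10, bit5=0)
  nb #..: next=.  (t=0,i=6, bit4=0)
  nb .##: next=.  (t=0,i=11, bit3=0)
  nb .#.: next=#  (t=0,i=9, bit2=1)
  nb ..#: next=.  (t=0,i=8, bit1=0)
  nb ...: next=#  (t=0,i=7, bit0=1)
  bits 01000101 = 69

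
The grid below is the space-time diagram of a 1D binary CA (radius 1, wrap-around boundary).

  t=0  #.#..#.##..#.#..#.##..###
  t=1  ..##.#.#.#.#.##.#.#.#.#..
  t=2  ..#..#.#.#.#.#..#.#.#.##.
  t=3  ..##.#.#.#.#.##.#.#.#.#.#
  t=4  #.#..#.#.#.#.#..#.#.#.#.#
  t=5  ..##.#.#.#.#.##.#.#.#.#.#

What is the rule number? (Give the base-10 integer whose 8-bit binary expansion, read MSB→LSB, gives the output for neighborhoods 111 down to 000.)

  ###|.  b7=0 t=0,i=23
  ##.|.  b6=0 t=0,i=0
  #.#|.  b5=0 t=0,i=1
  #..|#  b4=1 t=0,i=3
  .##|#  b3=1 t=0,i=7
  .#.|#  b2=1 t=0,i=2
  ..#|.  b1=0 t=0,i=4
  ...|.  b0=0 t=1,i=0
  bits 00011100 = 28

28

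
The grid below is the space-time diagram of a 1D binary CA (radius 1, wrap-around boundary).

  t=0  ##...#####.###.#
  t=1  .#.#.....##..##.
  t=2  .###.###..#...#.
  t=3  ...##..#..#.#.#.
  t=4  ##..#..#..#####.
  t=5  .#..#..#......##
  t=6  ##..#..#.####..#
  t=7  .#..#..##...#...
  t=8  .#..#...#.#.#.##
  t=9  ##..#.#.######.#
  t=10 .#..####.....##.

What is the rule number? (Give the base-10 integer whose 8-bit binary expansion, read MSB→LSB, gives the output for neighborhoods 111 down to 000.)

101

  ###|.  b7=0 t=0,i=0
  ##.|#  b6=1 t=0,i=1
  #.#|#  b5=1 t=0,i=10
  #..|.  b4=0 t=0,i=2
  .##|.  b3=0 t=0,i=5
  .#.|#  b2=1 t=1,i=1
  ..#|.  b1=0 t=0,i=4
  ...|#  b0=1 t=0,i=3
  bits 01100101 = 101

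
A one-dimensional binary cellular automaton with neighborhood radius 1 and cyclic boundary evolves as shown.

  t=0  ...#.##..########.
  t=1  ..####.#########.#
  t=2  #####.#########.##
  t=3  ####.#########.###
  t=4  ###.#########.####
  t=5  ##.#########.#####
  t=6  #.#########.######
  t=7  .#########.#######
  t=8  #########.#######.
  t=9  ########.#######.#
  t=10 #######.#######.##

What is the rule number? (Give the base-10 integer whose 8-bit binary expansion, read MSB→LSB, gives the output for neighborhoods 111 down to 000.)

  ###|#  b7=1 t=0,i=10
  ##.|.  b6=0 t=0,i=6
  #.#|#  b5=1 t=0,i=4
  #..|#  b4=1 t=0,i=7
  .##|#  b3=1 t=0,i=5
  .#.|#  b2=1 t=0,i=3
  ..#|#  b1=1 t=0,i=2
  ...|.  b0=0 t=0,i=0
  bits 10111110 = 190

190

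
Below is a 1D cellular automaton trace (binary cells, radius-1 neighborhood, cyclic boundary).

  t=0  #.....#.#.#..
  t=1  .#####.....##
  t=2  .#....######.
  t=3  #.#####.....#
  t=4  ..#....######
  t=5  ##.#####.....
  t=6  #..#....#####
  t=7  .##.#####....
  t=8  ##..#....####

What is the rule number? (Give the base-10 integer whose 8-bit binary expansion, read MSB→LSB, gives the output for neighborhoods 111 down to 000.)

27

  [7] ### => .  t=1,i=2
  [6] ##. => .  t=1,i=5
  [5] #.# => .  t=0,i=7
  [4] #.. => #  t=0,i=1
  [3] .## => #  t=1,i=1
  [2] .#. => .  t=0,i=0
  [1] ..# => #  t=0,i=5
  [0] ... => #  t=0,i=2
  bits 00011011 = 27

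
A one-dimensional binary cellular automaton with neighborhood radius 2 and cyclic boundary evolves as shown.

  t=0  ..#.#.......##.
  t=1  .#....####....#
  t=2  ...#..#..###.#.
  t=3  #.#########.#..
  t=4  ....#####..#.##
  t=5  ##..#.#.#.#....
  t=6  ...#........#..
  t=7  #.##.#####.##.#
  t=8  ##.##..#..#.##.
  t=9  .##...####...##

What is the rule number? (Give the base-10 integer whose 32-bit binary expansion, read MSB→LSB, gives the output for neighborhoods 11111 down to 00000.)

  #####|#  b31=1 t=3,i=4
  ####.|.  b30=0 t=1,i=8
  ###.#|.  b29=0 t=2,i=11
  ###..|#  b28=1 t=1,i=9
  ##.##|#  b27=1 t=7,i=1
  ##.#.|#  b26=1 t=2,i=12
  ##..#|.  b25=0 t=4,i=9
  ##...|#  b24=1 t=0,i=14
  #.###|.  b23=0 t=3,i=2
  #.##.|.  b22=0 t=4,i=13
  #.#.#|.  b21=0 t=5,i=6
  #.#..|.  b20=0 t=0,i=4
  #..##|#  b19=1 t=2,i=8
  #..#.|#  b18=1 t=2,i=5
  #...#|.  b17=0 t=0,i=0
  #....|#  b16=1 t=0,i=6
  .####|.  b15=0 t=1,i=7
  .###.|#  b14=1 t=2,i=10
  .##.#|#  b13=1 t=7,i=0
  .##..|.  b12=0 t=0,i=13
  .#.##|.  b11=0 t=3,i=1
  .#.#.|.  b10=0 t=0,i=3
  .#..#|#  b9=1 t=2,i=4
  .#...|.  b8=0 t=0,i=5
  ..###|#  b7=1 t=1,i=6
  ..##.|.  b6=0 t=0,i=12
  ..#.#|.  b5=0 t=0,i=2
  ..#..|#  b4=1 t=2,i=3
  ...##|.  b3=0 t=0,i=11
  ...#.|#  b2=1 t=0,i=1
  ....#|.  b1=0 t=0,i=10
  .....|#  b0=1 t=0,i=7
  bits 10011101000011010110001010010101 = 2634900117

2634900117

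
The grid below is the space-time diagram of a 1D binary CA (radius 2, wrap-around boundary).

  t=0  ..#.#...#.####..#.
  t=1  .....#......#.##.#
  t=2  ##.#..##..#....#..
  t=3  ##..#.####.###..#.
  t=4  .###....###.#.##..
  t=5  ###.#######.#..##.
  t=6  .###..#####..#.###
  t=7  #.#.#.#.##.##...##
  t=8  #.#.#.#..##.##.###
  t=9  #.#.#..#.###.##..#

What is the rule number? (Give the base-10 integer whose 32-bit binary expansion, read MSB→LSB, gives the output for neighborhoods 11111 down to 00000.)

3945100234

  ##### -> #   bit 31 = 1  t=5,i=6
  ####. -> #   bit 30 = 1  t=0,i=12
  ###.# -> #   bit 29 = 1  t=3,i=9
  ###.. -> .   bit 28 = 0  t=0,i=13
  ##.## -> #   bit 27 = 1  t=3,i=10
  ##.#. -> .   bit 26 = 0  t=1,i=16
  ##..# -> #   bit 25 = 1  t=0,i=14
  ##... -> #   bit 24 = 1  t=4,i=4
  #.### -> .   bit 23 = 0  t=0,i=10
  #.##. -> .   bit 22 = 0  t=1,i=14
  #.#.# -> #   bit 21 = 1  t=4,i=12
  #.#.. -> .   bit 20 = 0  t=0,i=4
  #..## -> .   bit 19 = 0  t=2,i=5
  #..#. -> #   bit 18 = 1  t=0,i=15
  #...# -> .   bit 17 = 0  t=0,i=0
  #.... -> #   bit 16 = 1  t=1,i=1
  .#### -> .   bit 15 = 0  t=0,i=11
  .###. -> #   bit 14 = 1  t=3,i=12
  .##.# -> #   bit 13 = 1  t=1,i=15
  .##.. -> #   bit 12 = 1  t=2,i=7
  .#.## -> .   bit 11 = 0  t=0,i=9
  .#.#. -> .   bit 10 = 0  t=0,i=3
  .#..# -> #   bit 9 = 1  t=2,i=4
  .#... -> #   bit 8 = 1  t=0,i=5
  ..### -> #   bit 7 = 1  t=4,i=1
  ..##. -> #   bit 6 = 1  t=2,i=0
  ..#.# -> .   bit 5 = 0  t=0,i=2
  ..#.. -> .   bit 4 = 0  t=0,i=16
  ...## -> #   bit 3 = 1  t=4,i=0
  ...#. -> .   bit 2 = 0  t=0,i=1
  ....# -> #   bit 1 = 1  t=1,i=3
  ..... -> .   bit 0 = 0  t=1,i=2
  bits 11101011001001010111001111001010 = 3945100234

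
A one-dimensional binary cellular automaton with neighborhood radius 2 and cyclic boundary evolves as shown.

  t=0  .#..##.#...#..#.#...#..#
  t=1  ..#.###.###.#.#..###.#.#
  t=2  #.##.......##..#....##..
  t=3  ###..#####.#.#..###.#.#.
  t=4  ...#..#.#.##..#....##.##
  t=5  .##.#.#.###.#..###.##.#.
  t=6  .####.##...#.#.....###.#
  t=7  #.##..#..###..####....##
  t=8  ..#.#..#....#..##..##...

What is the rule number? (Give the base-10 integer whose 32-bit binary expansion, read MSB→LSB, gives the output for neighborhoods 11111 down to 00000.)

1180937063

  ##### -> .   bit 31 = 0  t=3,i=7
  ####. -> #   bit 30 = 1  t=3,i=8
  ###.# -> .   bit 29 = 0  t=1,i=6
  ###.. -> .   bit 28 = 0  t=3,i=2
  ##.## -> .   bit 27 = 0  t=1,i=7
  ##.#. -> #   bit 26 = 1  t=0,i=6
  ##..# -> #   bit 25 = 1  t=2,i=13
  ##... -> .   bit 24 = 0  t=2,i=4
  #.### -> .   bit 23 = 0  t=1,i=4
  #.##. -> #   bit 22 = 1  t=2,i=2
  #.#.# -> #   bit 21 = 1  t=1,i=12
  #.#.. -> .   bit 20 = 0  t=0,i=1
  #..## -> .   bit 19 = 0  t=0,i=3
  #..#. -> .   bit 18 = 0  t=0,i=13
  #...# -> #   bit 17 = 1  t=0,i=9
  #.... -> #   bit 16 = 1  t=2,i=5
  .#### -> #   bit 15 = 1  t=3,i=6
  .###. -> .   bit 14 = 0  t=1,i=5
  .##.# -> #   bit 13 = 1  t=0,i=5
  .##.. -> .   bit 12 = 0  t=2,i=3
  .#.## -> #   bit 11 = 1  t=1,i=3
  .#.#. -> .   bit 10 = 0  t=0,i=0
  .#..# -> #   bit 9 = 1  t=0,i=2
  .#... -> #   bit 8 = 1  t=0,i=8
  ..### -> .   bit 7 = 0  t=1,i=17
  ..##. -> #   bit 6 = 1  t=0,i=4
  ..#.# -> #   bit 5 = 1  t=0,i=14
  ..#.. -> .   bit 4 = 0  t=0,i=11
  ...## -> .   bit 3 = 0  t=2,i=10
  ...#. -> #   bit 2 = 1  t=0,i=10
  ....# -> #   bit 1 = 1  t=2,i=9
  ..... -> #   bit 0 = 1  t=2,i=6
  bits 01000110011000111010101101100111 = 1180937063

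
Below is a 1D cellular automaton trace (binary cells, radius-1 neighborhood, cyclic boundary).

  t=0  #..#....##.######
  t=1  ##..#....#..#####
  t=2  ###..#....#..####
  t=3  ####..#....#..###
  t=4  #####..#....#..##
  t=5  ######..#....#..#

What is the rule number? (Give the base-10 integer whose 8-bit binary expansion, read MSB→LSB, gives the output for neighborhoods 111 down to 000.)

208

  ###|#  b7=1 t=0,i=12
  ##.|#  b6=1 t=0,i=0
  #.#|.  b5=0 t=0,i=10
  #..|#  b4=1 t=0,i=1
  .##|.  b3=0 t=0,i=8
  .#.|.  b2=0 t=0,i=3
  ..#|.  b1=0 t=0,i=2
  ...|.  b0=0 t=0,i=5
  bits 11010000 = 208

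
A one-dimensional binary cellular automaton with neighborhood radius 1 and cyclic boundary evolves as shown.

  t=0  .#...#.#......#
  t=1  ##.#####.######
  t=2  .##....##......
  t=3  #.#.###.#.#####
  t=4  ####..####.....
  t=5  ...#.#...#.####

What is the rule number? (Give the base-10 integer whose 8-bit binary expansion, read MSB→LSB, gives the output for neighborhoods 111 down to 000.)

103

  ###|.  b7=0 t=1,i=0
  ##.|#  b6=1 t=1,i=1
  #.#|#  b5=1 t=0,i=0
  #..|.  b4=0 t=0,i=2
  .##|.  b3=0 t=1,i=3
  .#.|#  b2=1 t=0,i=1
  ..#|#  b1=1 t=0,i=4
  ...|#  b0=1 t=0,i=3
  bits 01100111 = 103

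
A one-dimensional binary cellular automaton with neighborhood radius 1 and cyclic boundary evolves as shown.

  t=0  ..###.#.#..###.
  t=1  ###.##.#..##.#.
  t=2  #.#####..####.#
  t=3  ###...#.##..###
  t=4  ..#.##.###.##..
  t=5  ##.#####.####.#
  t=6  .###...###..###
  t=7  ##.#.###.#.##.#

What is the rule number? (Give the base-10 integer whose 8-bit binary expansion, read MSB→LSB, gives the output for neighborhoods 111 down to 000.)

  nb ###: next=.  (t=0,i=3, bit7=0)
  nb ##.: next=#  (t=0,i=4, bit6=1)
  nb #.#: next=#  (t=0,i=5, bit5=1)
  nb #..: next=.  (t=0,i=9, bit4=0)
  nb .##: next=#  (t=0,i=2, bit3=1)
  nb .#.: next=.  (t=0,i=6, bit2=0)
  nb ..#: next=#  (t=0,i=1, bit1=1)
  nb ...: next=#  (t=0,i=0, bit0=1)
  bits 01101011 = 107

107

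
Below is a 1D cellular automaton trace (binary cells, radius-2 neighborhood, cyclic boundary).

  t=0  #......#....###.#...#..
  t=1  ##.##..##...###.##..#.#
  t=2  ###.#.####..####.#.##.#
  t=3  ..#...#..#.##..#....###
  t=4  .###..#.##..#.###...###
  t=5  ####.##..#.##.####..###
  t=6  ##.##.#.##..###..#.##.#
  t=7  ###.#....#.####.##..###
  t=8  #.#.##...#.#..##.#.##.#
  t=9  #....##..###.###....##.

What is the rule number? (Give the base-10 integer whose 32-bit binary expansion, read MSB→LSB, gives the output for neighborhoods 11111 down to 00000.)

3114038769

  #####|#  b31=1 t=5,i=0
  ####.|.  b30=0 t=2,i=1
  ###.#|#  b29=1 t=0,i=14
  ###..|#  b28=1 t=2,i=9
  ##.##|#  b27=1 t=1,i=2
  ##.#.|.  b26=0 t=0,i=15
  ##..#|.  b25=0 t=1,i=5
  ##...|#  b24=1 t=1,i=9
  #.###|#  b23=1 t=1,i=22
  #.##.|.  b22=0 t=1,i=3
  #.#.#|.  b21=0 t=2,i=4
  #.#..|#  b20=1 t=0,i=16
  #..##|#  b19=1 t=1,i=6
  #..#.|#  b18=1 t=0,i=22
  #...#|.  b17=0 t=0,i=18
  #....|.  b16=0 t=0,i=2
  .####|.  b15=0 t=2,i=0
  .###.|#  b14=1 t=0,i=13
  .##.#|#  b13=1 t=2,i=20
  .##..|#  b12=1 t=1,i=4
  .#.##|.  b11=0 t=1,i=21
  .#.#.|#  b10=1 t=8,i=10
  .#..#|.  b9=0 t=0,i=21
  .#...|#  b8=1 t=0,i=1
  ..###|#  b7=1 t=0,i=12
  ..##.|#  b6=1 t=1,i=7
  ..#.#|#  b5=1 t=1,i=20
  ..#..|#  b4=1 t=0,i=0
  ...##|.  b3=0 t=0,i=11
  ...#.|.  b2=0 t=0,i=6
  ....#|.  b1=0 t=0,i=5
  .....|#  b0=1 t=0,i=3
  bits 10111001100111000111010111110001 = 3114038769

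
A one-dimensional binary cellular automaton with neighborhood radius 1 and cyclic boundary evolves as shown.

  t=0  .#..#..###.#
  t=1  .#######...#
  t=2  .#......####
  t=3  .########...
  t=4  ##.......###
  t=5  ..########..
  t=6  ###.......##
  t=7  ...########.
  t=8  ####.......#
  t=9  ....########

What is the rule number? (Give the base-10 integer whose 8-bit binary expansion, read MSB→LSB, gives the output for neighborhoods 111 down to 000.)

31

  [7] ### => .  t=0,i=8
  [6] ##. => .  t=0,i=9
  [5] #.# => .  t=0,i=0
  [4] #.. => #  t=0,i=2
  [3] .## => #  t=0,i=7
  [2] .#. => #  t=0,i=1
  [1] ..# => #  t=0,i=3
  [0] ... => #  t=1,i=9
  bits 00011111 = 31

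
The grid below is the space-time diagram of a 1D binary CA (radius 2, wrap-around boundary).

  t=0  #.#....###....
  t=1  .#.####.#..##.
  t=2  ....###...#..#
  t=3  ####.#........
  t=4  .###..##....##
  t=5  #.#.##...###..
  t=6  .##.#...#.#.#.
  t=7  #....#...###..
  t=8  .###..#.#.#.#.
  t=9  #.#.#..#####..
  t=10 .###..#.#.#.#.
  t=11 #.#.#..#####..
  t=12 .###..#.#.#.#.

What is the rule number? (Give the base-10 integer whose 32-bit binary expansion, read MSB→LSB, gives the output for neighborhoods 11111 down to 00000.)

  #####|.  b31=0 t=9,i=9
  ####.|#  b30=1 t=1,i=5
  ###.#|#  b29=1 t=1,i=6
  ###..|.  b28=0 t=0,i=9
  ##.##|#  b27=1 t=4,i=0
  ##.#.|.  b26=0 t=1,i=7
  ##..#|#  b25=1 t=1,i=13
  ##...|.  b24=0 t=0,i=10
  #.###|.  b23=0 t=1,i=3
  #.##.|#  b22=1 t=5,i=4
  #.#.#|#  b21=1 t=5,i=2
  #.#..|.  b20=0 t=0,i=2
  #..##|#  b19=1 t=1,i=10
  #..#.|.  b18=0 t=1,i=0
  #...#|.  b17=0 t=2,i=8
  #....|#  b16=1 t=0,i=4
  .####|#  b15=1 t=1,i=4
  .###.|#  b14=1 t=0,i=8
  .##.#|.  b13=0 t=4,i=13
  .##..|.  b12=0 t=1,i=12
  .#.##|.  b11=0 t=1,i=2
  .#.#.|#  b10=1 t=0,i=1
  .#..#|.  b9=0 t=1,i=9
  .#...|#  b8=1 t=0,i=3
  ..###|.  b7=0 t=0,i=7
  ..##.|.  b6=0 t=1,i=11
  ..#.#|.  b5=0 t=0,i=0
  ..#..|.  b4=0 t=2,i=10
  ...##|#  b3=1 t=0,i=6
  ...#.|.  b2=0 t=0,i=13
  ....#|#  b1=1 t=0,i=5
  .....|.  b0=0 t=3,i=8
  bits 01101010011010011100010100001010 = 1785316618

1785316618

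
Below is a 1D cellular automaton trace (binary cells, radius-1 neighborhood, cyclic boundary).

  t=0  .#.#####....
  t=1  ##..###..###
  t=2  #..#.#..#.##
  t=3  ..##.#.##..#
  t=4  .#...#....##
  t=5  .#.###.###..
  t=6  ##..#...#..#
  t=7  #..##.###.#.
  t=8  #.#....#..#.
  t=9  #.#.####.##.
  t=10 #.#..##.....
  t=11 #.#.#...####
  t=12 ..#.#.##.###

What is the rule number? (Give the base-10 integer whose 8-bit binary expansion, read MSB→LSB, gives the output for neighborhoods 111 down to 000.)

135

  ### -> #   bit 7 = 1  t=0,i=4
  ##. -> .   bit 6 = 0  t=0,i=7
  #.# -> .   bit 5 = 0  t=0,i=2
  #.. -> .   bit 4 = 0  t=0,i=8
  .## -> .   bit 3 = 0  t=0,i=3
  .#. -> #   bit 2 = 1  t=0,i=1
  ..# -> #   bit 1 = 1  t=0,i=0
  ... -> #   bit 0 = 1  t=0,i=9
  bits 10000111 = 135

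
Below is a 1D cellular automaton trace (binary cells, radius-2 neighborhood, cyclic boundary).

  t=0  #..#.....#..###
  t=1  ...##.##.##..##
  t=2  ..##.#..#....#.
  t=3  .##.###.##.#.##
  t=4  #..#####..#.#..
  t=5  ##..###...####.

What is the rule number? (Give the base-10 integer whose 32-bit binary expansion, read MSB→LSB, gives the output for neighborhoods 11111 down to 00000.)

  #####|#  b31=1 t=4,i=5
  ####.|#  b30=1 t=0,i=14
  ###.#|#  b29=1 t=3,i=6
  ###..|.  b28=0 t=0,i=0
  ##.##|#  b27=1 t=1,i=5
  ##.#.|#  b26=1 t=2,i=4
  ##..#|.  b25=0 t=0,i=1
  ##...|.  b24=0 t=1,i=0
  #.###|#  b23=1 t=3,i=4
  #.##.|.  b22=0 t=1,i=6
  #.#.#|.  b21=0 t=3,i=11
  #.#..|#  b20=1 t=2,i=5
  #..##|.  b19=0 t=0,i=11
  #..#.|.  b18=0 t=0,i=2
  #...#|.  b17=0 t=1,i=1
  #....|.  b16=0 t=0,i=5
  .####|#  b15=1 t=0,i=13
  .###.|#  b14=1 t=3,i=5
  .##.#|.  b13=0 t=1,i=4
  .##..|.  b12=0 t=1,i=10
  .#.##|#  b11=1 t=3,i=12
  .#.#.|#  b10=1 t=4,i=11
  .#..#|#  b9=1 t=0,i=10
  .#...|#  b8=1 t=0,i=4
  ..###|.  b7=0 t=0,i=12
  ..##.|#  b6=1 t=1,i=3
  ..#.#|#  b5=1 t=4,i=10
  ..#..|#  b4=1 t=0,i=3
  ...##|#  b3=1 t=1,i=2
  ...#.|.  b2=0 t=0,i=8
  ....#|#  b1=1 t=0,i=7
  .....|#  b0=1 t=0,i=6
  bits 11101100100100001100111101111011 = 3968913275

3968913275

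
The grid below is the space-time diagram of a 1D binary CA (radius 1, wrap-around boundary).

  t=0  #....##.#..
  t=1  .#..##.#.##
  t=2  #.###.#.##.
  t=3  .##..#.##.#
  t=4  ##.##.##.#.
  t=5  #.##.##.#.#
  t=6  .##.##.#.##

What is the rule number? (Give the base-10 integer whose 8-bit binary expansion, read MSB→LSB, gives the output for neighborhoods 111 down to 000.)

  [7] ### => .  t=2,i=3
  [6] ##. => .  t=0,i=6
  [5] #.# => #  t=0,i=7
  [4] #.. => #  t=0,i=1
  [3] .## => #  t=0,i=5
  [2] .#. => .  t=0,i=0
  [1] ..# => #  t=0,i=4
  [0] ... => .  t=0,i=2
  bits 00111010 = 58

58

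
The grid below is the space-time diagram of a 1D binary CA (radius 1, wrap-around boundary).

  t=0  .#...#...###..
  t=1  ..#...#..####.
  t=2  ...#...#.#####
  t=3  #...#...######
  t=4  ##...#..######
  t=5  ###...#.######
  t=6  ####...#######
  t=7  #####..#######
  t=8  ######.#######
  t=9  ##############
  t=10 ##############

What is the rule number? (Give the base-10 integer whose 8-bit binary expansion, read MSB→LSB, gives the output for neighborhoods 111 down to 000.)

248

  ### -> #   bit 7 = 1  t=0,i=10
  ##. -> #   bit 6 = 1  t=0,i=11
  #.# -> #   bit 5 = 1  t=2,i=8
  #.. -> #   bit 4 = 1  t=0,i=2
  .## -> #   bit 3 = 1  t=0,i=9
  .#. -> .   bit 2 = 0  t=0,i=1
  ..# -> .   bit 1 = 0  t=0,i=0
  ... -> .   bit 0 = 0  t=0,i=3
  bits 11111000 = 248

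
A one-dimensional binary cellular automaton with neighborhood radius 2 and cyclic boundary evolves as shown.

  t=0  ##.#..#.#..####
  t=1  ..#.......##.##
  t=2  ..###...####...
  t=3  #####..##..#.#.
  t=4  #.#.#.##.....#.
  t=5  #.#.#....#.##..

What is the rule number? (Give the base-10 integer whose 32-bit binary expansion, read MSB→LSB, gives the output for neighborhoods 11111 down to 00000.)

2494128606

  nb #####: next=#  (t=0,i=13, bit31=1)
  nb ####.: next=.  (t=0,i=0, bit30=0)
  nb ###.#: next=.  (t=0,i=1, bit29=0)
  nb ###..: next=#  (t=2,i=4, bit28=1)
  nb ##.##: next=.  (t=1,i=12, bit27=0)
  nb ##.#.: next=#  (t=0,i=2, bit26=1)
  nb ##..#: next=.  (t=1,i=0, bit25=0)
  nb ##...: next=.  (t=2,i=5, bit24=0)
  nb #.###: next=#  (t=3,i=0, bit23=1)
  nb #.##.: next=.  (t=1,i=13, bit22=0)
  nb #.#.#: next=#  (t=3,i=13, bit21=1)
  nb #.#..: next=.  (t=0,i=3, bit20=0)
  nb #..##: next=#  (t=0,i=10, bit19=1)
  nb #..#.: next=.  (t=0,i=5, bit18=0)
  nb #...#: next=.  (t=2,i=6, bit17=0)
  nb #....: next=#  (t=1,i=4, bit16=1)
  nb .####: next=.  (t=0,i=12, bit15=0)
  nb .###.: next=#  (t=2,i=3, bit14=1)
  nb .##.#: next=#  (t=1,i=11, bit13=1)
  nb .##..: next=.  (t=1,i=14, bit12=0)
  nb .#.##: next=.  (t=3,i=14, bit11=0)
  nb .#.#.: next=.  (t=0,i=7, bit10=0)
  nb .#..#: next=.  (t=0,i=4, bit9=0)
  nb .#...: next=#  (t=1,i=3, bit8=1)
  nb ..###: next=#  (t=0,i=11, bit7=1)
  nb ..##.: next=#  (t=1,i=10, bit6=1)
  nb ..#.#: next=.  (t=0,i=6, bit5=0)
  nb ..#..: next=#  (t=1,i=2, bit4=1)
  nb ...##: next=#  (t=1,i=9, bit3=1)
  nb ...#.: next=#  (t=4,i=12, bit2=1)
  nb ....#: next=#  (t=1,i=8, bit1=1)
  nb .....: next=.  (t=1,i=5, bit0=0)
  bits 10010100101010010110000111011110 = 2494128606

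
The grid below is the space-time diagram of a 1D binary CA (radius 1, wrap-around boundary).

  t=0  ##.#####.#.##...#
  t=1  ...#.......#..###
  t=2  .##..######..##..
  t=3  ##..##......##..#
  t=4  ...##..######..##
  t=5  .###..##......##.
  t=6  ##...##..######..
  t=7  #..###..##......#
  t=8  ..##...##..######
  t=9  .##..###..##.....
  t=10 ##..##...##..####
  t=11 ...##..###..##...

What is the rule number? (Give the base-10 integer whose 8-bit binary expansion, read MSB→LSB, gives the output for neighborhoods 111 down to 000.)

  [7] ### => .  t=0,i=0
  [6] ##. => .  t=0,i=1
  [5] #.# => .  t=0,i=2
  [4] #.. => .  t=0,i=13
  [3] .## => #  t=0,i=3
  [2] .#. => .  t=0,i=9
  [1] ..# => #  t=0,i=15
  [0] ... => #  t=0,i=14
  bits 00001011 = 11

11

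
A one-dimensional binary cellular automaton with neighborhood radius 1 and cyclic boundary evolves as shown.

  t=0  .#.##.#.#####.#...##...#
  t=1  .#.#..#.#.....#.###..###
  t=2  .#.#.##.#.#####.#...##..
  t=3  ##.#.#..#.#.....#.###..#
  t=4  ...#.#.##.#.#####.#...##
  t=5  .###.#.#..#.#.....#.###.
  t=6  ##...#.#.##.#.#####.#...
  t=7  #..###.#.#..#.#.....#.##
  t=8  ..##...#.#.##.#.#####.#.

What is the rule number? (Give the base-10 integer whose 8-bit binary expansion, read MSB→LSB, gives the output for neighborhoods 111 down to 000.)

15

  [7] ### => .  t=0,i=9
  [6] ##. => .  t=0,i=4
  [5] #.# => .  t=0,i=0
  [4] #.. => .  t=0,i=15
  [3] .## => #  t=0,i=3
  [2] .#. => #  t=0,i=1
  [1] ..# => #  t=0,i=17
  [0] ... => #  t=0,i=16
  bits 00001111 = 15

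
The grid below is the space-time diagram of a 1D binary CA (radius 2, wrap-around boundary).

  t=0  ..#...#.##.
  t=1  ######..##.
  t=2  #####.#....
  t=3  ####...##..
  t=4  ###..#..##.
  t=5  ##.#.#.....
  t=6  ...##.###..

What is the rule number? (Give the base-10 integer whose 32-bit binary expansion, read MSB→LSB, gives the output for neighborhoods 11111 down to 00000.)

3269711253

  ##### -> #   bit 31 = 1  t=1,i=2
  ####. -> #   bit 30 = 1  t=1,i=4
  ###.# -> .   bit 29 = 0  t=2,i=4
  ###.. -> .   bit 28 = 0  t=1,i=5
  ##.## -> .   bit 27 = 0  t=1,i=10
  ##.#. -> .   bit 26 = 0  t=2,i=5
  ##..# -> #   bit 25 = 1  t=1,i=6
  ##... -> .   bit 24 = 0  t=0,i=10
  #.### -> #   bit 23 = 1  t=1,i=0
  #.##. -> #   bit 22 = 1  t=0,i=8
  #.#.# -> #   bit 21 = 1  t=5,i=3
  #.#.. -> .   bit 20 = 0  t=2,i=6
  #..## -> .   bit 19 = 0  t=1,i=7
  #..#. -> .   bit 18 = 0  t=4,i=4
  #...# -> #   bit 17 = 1  t=0,i=0
  #.... -> #   bit 16 = 1  t=2,i=8
  .#### -> #   bit 15 = 1  t=1,i=1
  .###. -> #   bit 14 = 1  t=4,i=1
  .##.# -> .   bit 13 = 0  t=1,i=9
  .##.. -> #   bit 12 = 1  t=0,i=9
  .#.## -> .   bit 11 = 0  t=0,i=7
  .#.#. -> #   bit 10 = 1  t=5,i=4
  .#..# -> .   bit 9 = 0  t=4,i=6
  .#... -> #   bit 8 = 1  t=0,i=3
  ..### -> #   bit 7 = 1  t=2,i=0
  ..##. -> .   bit 6 = 0  t=1,i=8
  ..#.# -> .   bit 5 = 0  t=0,i=6
  ..#.. -> #   bit 4 = 1  t=0,i=2
  ...## -> .   bit 3 = 0  t=2,i=10
  ...#. -> #   bit 2 = 1  t=0,i=1
  ....# -> .   bit 1 = 0  t=2,i=9
  ..... -> #   bit 0 = 1  t=5,i=8
  bits 11000010111000111101010110010101 = 3269711253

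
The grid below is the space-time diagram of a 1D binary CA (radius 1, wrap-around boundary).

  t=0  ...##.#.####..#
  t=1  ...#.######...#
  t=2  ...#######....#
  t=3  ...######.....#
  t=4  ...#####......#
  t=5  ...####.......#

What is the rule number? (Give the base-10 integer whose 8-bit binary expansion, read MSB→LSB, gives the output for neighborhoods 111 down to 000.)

172

  ###|#  b7=1 t=0,i=9
  ##.|.  b6=0 t=0,i=4
  #.#|#  b5=1 t=0,i=5
  #..|.  b4=0 t=0,i=0
  .##|#  b3=1 t=0,i=3
  .#.|#  b2=1 t=0,i=6
  ..#|.  b1=0 t=0,i=2
  ...|.  b0=0 t=0,i=1
  bits 10101100 = 172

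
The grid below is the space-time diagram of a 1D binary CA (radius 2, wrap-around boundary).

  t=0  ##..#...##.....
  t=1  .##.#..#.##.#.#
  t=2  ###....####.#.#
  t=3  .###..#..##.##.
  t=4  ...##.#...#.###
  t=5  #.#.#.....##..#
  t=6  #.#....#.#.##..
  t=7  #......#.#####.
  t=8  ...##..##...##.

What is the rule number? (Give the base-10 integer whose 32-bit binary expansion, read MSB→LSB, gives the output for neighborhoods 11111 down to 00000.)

1935685689

  ##### -> .   bit 31 = 0  t=7,i=11
  ####. -> #   bit 30 = 1  t=2,i=1
  ###.# -> #   bit 29 = 1  t=2,i=10
  ###.. -> #   bit 28 = 1  t=2,i=2
  ##.## -> .   bit 27 = 0  t=3,i=11
  ##.#. -> .   bit 26 = 0  t=1,i=3
  ##..# -> #   bit 25 = 1  t=0,i=2
  ##... -> #   bit 24 = 1  t=0,i=10
  #.### -> .   bit 23 = 0  t=2,i=14
  #.##. -> #   bit 22 = 1  t=1,i=1
  #.#.# -> #   bit 21 = 1  t=1,i=12
  #.#.. -> .   bit 20 = 0  t=1,i=4
  #..## -> .   bit 19 = 0  t=3,i=0
  #..#. -> .   bit 18 = 0  t=0,i=3
  #...# -> .   bit 17 = 0  t=0,i=6
  #.... -> .   bit 16 = 0  t=0,i=11
  .#### -> .   bit 15 = 0  t=2,i=0
  .###. -> .   bit 14 = 0  t=3,i=2
  .##.# -> #   bit 13 = 1  t=1,i=2
  .##.. -> #   bit 12 = 1  t=0,i=1
  .#.## -> #   bit 11 = 1  t=1,i=0
  .#.#. -> .   bit 10 = 0  t=1,i=13
  .#..# -> .   bit 9 = 0  t=1,i=5
  .#... -> .   bit 8 = 0  t=0,i=5
  ..### -> .   bit 7 = 0  t=2,i=7
  ..##. -> .   bit 6 = 0  t=0,i=0
  ..#.# -> #   bit 5 = 1  t=1,i=7
  ..#.. -> #   bit 4 = 1  t=0,i=4
  ...## -> #   bit 3 = 1  t=0,i=7
  ...#. -> .   bit 2 = 0  t=4,i=9
  ....# -> .   bit 1 = 0  t=0,i=13
  ..... -> #   bit 0 = 1  t=0,i=12
  bits 01110011011000000011100000111001 = 1935685689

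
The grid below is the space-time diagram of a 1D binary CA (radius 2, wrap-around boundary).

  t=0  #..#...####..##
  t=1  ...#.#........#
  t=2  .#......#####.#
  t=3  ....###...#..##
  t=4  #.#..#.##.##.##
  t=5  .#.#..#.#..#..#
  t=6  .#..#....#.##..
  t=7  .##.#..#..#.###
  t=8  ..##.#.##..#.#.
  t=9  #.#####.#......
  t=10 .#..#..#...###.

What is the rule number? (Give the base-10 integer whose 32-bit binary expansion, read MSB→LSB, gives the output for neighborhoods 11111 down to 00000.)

  nb #####: next=#  (t=2,i=10, bit31=1)
  nb ####.: next=.  (t=0,i=9, bit30=0)
  nb ###.#: next=.  (t=2,i=12, bit29=0)
  nb ###..: next=.  (t=0,i=0, bit28=0)
  nb ##.##: next=.  (t=4,i=9, bit27=0)
  nb ##.#.: next=#  (t=2,i=13, bit26=1)
  nb ##..#: next=.  (t=0,i=1, bit25=0)
  nb ##...: next=#  (t=3,i=0, bit24=1)
  nb #.###: next=.  (t=4,i=13, bit23=0)
  nb #.##.: next=.  (t=4,i=7, bit22=0)
  nb #.#.#: next=#  (t=2,i=14, bit21=1)
  nb #.#..: next=.  (t=1,i=5, bit20=0)
  nb #..##: next=.  (t=0,i=12, bit19=0)
  nb #..#.: next=.  (t=0,i=2, bit18=0)
  nb #...#: next=#  (t=0,i=5, bit17=1)
  nb #....: next=.  (t=1,i=7, bit16=0)
  nb .####: next=.  (t=0,i=8, bit15=0)
  nb .###.: next=#  (t=0,i=14, bit14=1)
  nb .##.#: next=#  (t=4,i=8, bit13=1)
  nb .##..: next=#  (t=3,i=14, bit12=1)
  nb .#.##: next=#  (t=4,i=6, bit11=1)
  nb .#.#.: next=.  (t=1,i=4, bit10=0)
  nb .#..#: next=#  (t=3,i=11, bit9=1)
  nb .#...: next=.  (t=0,i=4, bit8=0)
  nb ..###: next=.  (t=0,i=7, bit7=0)
  nb ..##.: next=#  (t=3,i=13, bit6=1)
  nb ..#.#: next=.  (t=1,i=3, bit5=0)
  nb ..#..: next=#  (t=0,i=3, bit4=1)
  nb ...##: next=.  (t=0,i=6, bit3=0)
  nb ...#.: next=.  (t=1,i=2, bit2=0)
  nb ....#: next=#  (t=1,i=12, bit1=1)
  nb .....: next=#  (t=1,i=8, bit0=1)
  bits 10000101001000100111101001010011 = 2233629267

2233629267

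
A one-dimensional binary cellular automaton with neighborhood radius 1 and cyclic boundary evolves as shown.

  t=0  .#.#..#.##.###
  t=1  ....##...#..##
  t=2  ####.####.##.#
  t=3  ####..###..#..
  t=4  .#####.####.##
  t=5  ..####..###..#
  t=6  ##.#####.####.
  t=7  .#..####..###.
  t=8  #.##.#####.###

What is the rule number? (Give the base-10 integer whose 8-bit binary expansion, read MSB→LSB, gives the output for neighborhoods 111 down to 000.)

  ### -> #   bit 7 = 1  t=0,i=12
  ##. -> #   bit 6 = 1  t=0,i=9
  #.# -> .   bit 5 = 0  t=0,i=0
  #.. -> #   bit 4 = 1  t=0,i=4
  .## -> .   bit 3 = 0  t=0,i=8
  .#. -> .   bit 2 = 0  t=0,i=1
  ..# -> #   bit 1 = 1  t=0,i=5
  ... -> #   bit 0 = 1  t=1,i=1
  bits 11010011 = 211

211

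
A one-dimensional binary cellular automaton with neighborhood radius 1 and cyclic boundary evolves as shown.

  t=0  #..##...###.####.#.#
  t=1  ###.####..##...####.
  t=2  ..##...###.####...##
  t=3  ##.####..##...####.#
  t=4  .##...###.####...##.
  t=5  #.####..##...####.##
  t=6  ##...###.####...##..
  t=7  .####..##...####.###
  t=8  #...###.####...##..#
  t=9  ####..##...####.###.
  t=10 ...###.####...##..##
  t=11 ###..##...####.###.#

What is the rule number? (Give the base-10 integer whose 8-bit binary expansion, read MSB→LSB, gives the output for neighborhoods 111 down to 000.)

  nb ###: next=.  (t=0,i=9, bit7=0)
  nb ##.: next=#  (t=0,i=0, bit6=1)
  nb #.#: next=#  (t=0,i=11, bit5=1)
  nb #..: next=#  (t=0,i=1, bit4=1)
  nb .##: next=.  (t=0,i=3, bit3=0)
  nb .#.: next=#  (t=0,i=17, bit2=1)
  nb ..#: next=#  (t=0,i=2, bit1=1)
  nb ...: next=#  (t=0,i=6, bit0=1)
  bits 01110111 = 119

119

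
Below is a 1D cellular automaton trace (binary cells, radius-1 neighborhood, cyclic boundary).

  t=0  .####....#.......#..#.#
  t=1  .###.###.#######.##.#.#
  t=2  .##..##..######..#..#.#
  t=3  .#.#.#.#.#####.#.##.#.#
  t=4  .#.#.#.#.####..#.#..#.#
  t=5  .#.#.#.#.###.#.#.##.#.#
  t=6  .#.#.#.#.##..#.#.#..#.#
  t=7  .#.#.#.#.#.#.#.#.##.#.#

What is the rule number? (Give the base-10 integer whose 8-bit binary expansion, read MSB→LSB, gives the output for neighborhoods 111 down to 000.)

  ###|#  b7=1 t=0,i=2
  ##.|.  b6=0 t=0,i=4
  #.#|.  b5=0 t=0,i=0
  #..|#  b4=1 t=0,i=5
  .##|#  b3=1 t=0,i=1
  .#.|#  b2=1 t=0,i=9
  ..#|.  b1=0 t=0,i=8
  ...|#  b0=1 t=0,i=6
  bits 10011101 = 157

157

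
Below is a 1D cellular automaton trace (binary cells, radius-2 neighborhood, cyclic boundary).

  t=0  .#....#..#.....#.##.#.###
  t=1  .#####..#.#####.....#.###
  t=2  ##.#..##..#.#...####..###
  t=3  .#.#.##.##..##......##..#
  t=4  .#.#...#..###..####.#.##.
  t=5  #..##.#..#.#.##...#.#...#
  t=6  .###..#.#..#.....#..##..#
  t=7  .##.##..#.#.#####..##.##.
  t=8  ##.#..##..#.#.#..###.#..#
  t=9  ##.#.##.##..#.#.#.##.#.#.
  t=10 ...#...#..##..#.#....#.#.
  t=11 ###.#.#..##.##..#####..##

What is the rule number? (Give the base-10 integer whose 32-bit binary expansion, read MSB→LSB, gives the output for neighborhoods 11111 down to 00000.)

2864529735

  #####|#  b31=1 t=1,i=3
  ####.|.  b30=0 t=1,i=4
  ###.#|#  b29=1 t=0,i=24
  ###..|.  b28=0 t=1,i=5
  ##.##|#  b27=1 t=1,i=0
  ##.#.|.  b26=0 t=0,i=0
  ##..#|#  b25=1 t=1,i=6
  ##...|.  b24=0 t=1,i=15
  #.###|#  b23=1 t=0,i=22
  #.##.|.  b22=0 t=0,i=17
  #.#.#|#  b21=1 t=0,i=20
  #.#..|#  b20=1 t=0,i=1
  #..##|#  b19=1 t=2,i=5
  #..#.|#  b18=1 t=0,i=8
  #...#|.  b17=0 t=2,i=14
  #....|#  b16=1 t=0,i=3
  .####|.  b15=0 t=1,i=2
  .###.|#  b14=1 t=0,i=23
  .##.#|.  b13=0 t=0,i=18
  .##..|.  b12=0 t=2,i=7
  .#.##|.  b11=0 t=0,i=16
  .#.#.|.  b10=0 t=2,i=11
  .#..#|.  b9=0 t=0,i=7
  .#...|#  b8=1 t=0,i=2
  ..###|.  b7=0 t=2,i=16
  ..##.|#  b6=1 t=2,i=6
  ..#.#|.  b5=0 t=0,i=15
  ..#..|.  b4=0 t=0,i=6
  ...##|.  b3=0 t=2,i=15
  ...#.|#  b2=1 t=0,i=5
  ....#|#  b1=1 t=0,i=4
  .....|#  b0=1 t=0,i=12
  bits 10101010101111010100000101000111 = 2864529735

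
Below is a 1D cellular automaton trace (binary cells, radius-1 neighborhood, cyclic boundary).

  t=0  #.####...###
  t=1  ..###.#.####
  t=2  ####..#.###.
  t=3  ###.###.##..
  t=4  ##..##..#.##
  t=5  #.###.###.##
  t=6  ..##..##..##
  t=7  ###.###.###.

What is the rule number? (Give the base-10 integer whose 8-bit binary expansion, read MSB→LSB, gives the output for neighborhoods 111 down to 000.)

158

  ### -> #   bit 7 = 1  t=0,i=3
  ##. -> .   bit 6 = 0  t=0,i=0
  #.# -> .   bit 5 = 0  t=0,i=1
  #.. -> #   bit 4 = 1  t=0,i=6
  .## -> #   bit 3 = 1  t=0,i=2
  .#. -> #   bit 2 = 1  t=1,i=6
  ..# -> #   bit 1 = 1  t=0,i=8
  ... -> .   bit 0 = 0  t=0,i=7
  bits 10011110 = 158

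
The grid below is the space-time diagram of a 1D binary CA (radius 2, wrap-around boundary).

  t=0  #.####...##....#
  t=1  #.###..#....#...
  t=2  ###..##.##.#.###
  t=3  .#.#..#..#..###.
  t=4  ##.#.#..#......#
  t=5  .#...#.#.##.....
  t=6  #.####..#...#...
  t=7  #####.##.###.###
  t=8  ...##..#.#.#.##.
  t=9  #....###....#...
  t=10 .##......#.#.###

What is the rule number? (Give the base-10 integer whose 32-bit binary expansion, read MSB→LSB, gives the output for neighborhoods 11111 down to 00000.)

  nb #####: next=.  (t=2,i=0, bit31=0)
  nb ####.: next=#  (t=0,i=4, bit30=1)
  nb ###.#: next=#  (t=4,i=1, bit29=1)
  nb ###..: next=.  (t=0,i=5, bit28=0)
  nb ##.##: next=.  (t=0,i=1, bit27=0)
  nb ##.#.: next=.  (t=2,i=10, bit26=0)
  nb ##..#: next=#  (t=1,i=5, bit25=1)
  nb ##...: next=.  (t=0,i=6, bit24=0)
  nb #.###: next=#  (t=0,i=2, bit23=1)
  nb #.##.: next=.  (t=2,i=8, bit22=0)
  nb #.#.#: next=.  (t=2,i=11, bit21=0)
  nb #.#..: next=#  (t=3,i=3, bit20=1)
  nb #..##: next=.  (t=2,i=4, bit19=0)
  nb #..#.: next=#  (t=1,i=6, bit18=1)
  nb #...#: next=#  (t=0,i=7, bit17=1)
  nb #....: next=#  (t=0,i=12, bit16=1)
  nb .####: next=#  (t=0,i=3, bit15=1)
  nb .###.: next=.  (t=1,i=3, bit14=0)
  nb .##.#: next=#  (t=0,i=0, bit13=1)
  nb .##..: next=.  (t=0,i=10, bit12=0)
  nb .#.##: next=#  (t=1,i=1, bit11=1)
  nb .#.#.: next=.  (t=3,i=2, bit10=0)
  nb .#..#: next=.  (t=3,i=4, bit9=0)
  nb .#...: next=#  (t=1,i=8, bit8=1)
  nb ..###: next=.  (t=3,i=12, bit7=0)
  nb ..##.: next=.  (t=0,i=9, bit6=0)
  nb ..#.#: next=#  (t=1,i=0, bit5=1)
  nb ..#..: next=.  (t=1,i=7, bit4=0)
  nb ...##: next=.  (t=0,i=8, bit3=0)
  nb ...#.: next=#  (t=1,i=11, bit2=1)
  nb ....#: next=.  (t=0,i=13, bit1=0)
  nb .....: next=.  (t=4,i=11, bit0=0)
  bits 01100010100101111010100100100100 = 1654106404

1654106404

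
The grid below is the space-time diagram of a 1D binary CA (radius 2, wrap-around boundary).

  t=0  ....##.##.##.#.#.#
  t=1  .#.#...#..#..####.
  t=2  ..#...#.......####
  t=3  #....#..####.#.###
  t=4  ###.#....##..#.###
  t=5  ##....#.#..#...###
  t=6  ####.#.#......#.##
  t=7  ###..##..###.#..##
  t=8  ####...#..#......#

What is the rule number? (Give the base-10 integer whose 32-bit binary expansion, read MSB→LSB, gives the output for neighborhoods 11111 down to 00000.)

  nb #####: next=#  (t=4,i=0, bit31=1)
  nb ####.: next=#  (t=1,i=15, bit30=1)
  nb ###.#: next=.  (t=3,i=11, bit29=0)
  nb ###..: next=#  (t=1,i=16, bit28=1)
  nb ##.##: next=.  (t=0,i=6, bit27=0)
  nb ##.#.: next=.  (t=0,i=12, bit26=0)
  nb ##..#: next=#  (t=1,i=17, bit25=1)
  nb ##...: next=#  (t=3,i=1, bit24=1)
  nb #.###: next=#  (t=3,i=15, bit23=1)
  nb #.##.: next=#  (t=0,i=7, bit22=1)
  nb #.#.#: next=#  (t=0,i=13, bit21=1)
  nb #.#..: next=.  (t=0,i=17, bit20=0)
  nb #..##: next=.  (t=1,i=12, bit19=0)
  nb #..#.: next=.  (t=1,i=0, bit18=0)
  nb #...#: next=.  (t=1,i=5, bit17=0)
  nb #....: next=#  (t=0,i=1, bit16=1)
  nb .####: next=#  (t=1,i=14, bit15=1)
  nb .###.: next=#  (t=7,i=10, bit14=1)
  nb .##.#: next=.  (t=0,i=5, bit13=0)
  nb .##..: next=.  (t=4,i=10, bit12=0)
  nb .#.##: next=.  (t=3,i=14, bit11=0)
  nb .#.#.: next=#  (t=0,i=14, bit10=1)
  nb .#..#: next=.  (t=1,i=8, bit9=0)
  nb .#...: next=.  (t=0,i=0, bit8=0)
  nb ..###: next=.  (t=1,i=13, bit7=0)
  nb ..##.: next=.  (t=0,i=4, bit6=0)
  nb ..#.#: next=.  (t=1,i=1, bit5=0)
  nb ..#..: next=.  (t=1,i=7, bit4=0)
  nb ...##: next=#  (t=0,i=3, bit3=1)
  nb ...#.: next=#  (t=1,i=6, bit2=1)
  nb ....#: next=.  (t=0,i=2, bit1=0)
  nb .....: next=#  (t=2,i=9, bit0=1)
  bits 11010011111000011100010000001101 = 3554788365

3554788365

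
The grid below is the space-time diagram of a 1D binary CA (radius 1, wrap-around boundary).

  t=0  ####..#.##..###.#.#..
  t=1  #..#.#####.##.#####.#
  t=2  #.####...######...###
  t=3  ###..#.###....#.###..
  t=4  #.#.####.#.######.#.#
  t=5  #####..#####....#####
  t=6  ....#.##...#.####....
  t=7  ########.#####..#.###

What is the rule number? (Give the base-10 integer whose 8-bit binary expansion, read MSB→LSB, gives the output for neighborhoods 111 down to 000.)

  ###|.  b7=0 t=0,i=1
  ##.|#  b6=1 t=0,i=3
  #.#|#  b5=1 t=0,i=7
  #..|.  b4=0 t=0,i=4
  .##|#  b3=1 t=0,i=0
  .#.|#  b2=1 t=0,i=6
  ..#|#  b1=1 t=0,i=5
  ...|#  b0=1 t=2,i=7
  bits 01101111 = 111

111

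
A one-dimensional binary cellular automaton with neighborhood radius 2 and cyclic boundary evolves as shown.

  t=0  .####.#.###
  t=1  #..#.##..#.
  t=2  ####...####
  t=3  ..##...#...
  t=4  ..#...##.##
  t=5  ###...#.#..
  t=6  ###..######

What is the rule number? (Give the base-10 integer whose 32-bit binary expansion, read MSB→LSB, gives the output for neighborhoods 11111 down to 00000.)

  nb #####: next=.  (t=2,i=0, bit31=0)
  nb ####.: next=#  (t=0,i=3, bit30=1)
  nb ###.#: next=.  (t=0,i=4, bit29=0)
  nb ###..: next=#  (t=2,i=3, bit28=1)
  nb ##.##: next=#  (t=0,i=0, bit27=1)
  nb ##.#.: next=#  (t=0,i=5, bit26=1)
  nb ##..#: next=#  (t=1,i=7, bit25=1)
  nb ##...: next=.  (t=2,i=4, bit24=0)
  nb #.###: next=.  (t=0,i=1, bit23=0)
  nb #.##.: next=.  (t=1,i=5, bit22=0)
  nb #.#.#: next=#  (t=0,i=6, bit21=1)
  nb #.#..: next=#  (t=1,i=0, bit20=1)
  nb #..##: next=#  (t=5,i=10, bit19=1)
  nb #..#.: next=#  (t=1,i=2, bit18=1)
  nb #...#: next=.  (t=2,i=5, bit17=0)
  nb #....: next=#  (t=3,i=9, bit16=1)
  nb .####: next=.  (t=0,i=2, bit15=0)
  nb .###.: next=#  (t=0,i=9, bit14=1)
  nb .##.#: next=.  (t=4,i=7, bit13=0)
  nb .##..: next=.  (t=1,i=6, bit12=0)
  nb .#.##: next=.  (t=0,i=7, bit11=0)
  nb .#.#.: next=#  (t=1,i=10, bit10=1)
  nb .#..#: next=#  (t=1,i=1, bit9=1)
  nb .#...: next=.  (t=3,i=8, bit8=0)
  nb ..###: next=#  (t=2,i=7, bit7=1)
  nb ..##.: next=#  (t=3,i=2, bit6=1)
  nb ..#.#: next=#  (t=1,i=3, bit5=1)
  nb ..#..: next=#  (t=3,i=7, bit4=1)
  nb ...##: next=.  (t=2,i=6, bit3=0)
  nb ...#.: next=#  (t=3,i=6, bit2=1)
  nb ....#: next=.  (t=3,i=0, bit1=0)
  nb .....: next=#  (t=3,i=10, bit0=1)
  bits 01011110001111010100011011110101 = 1581074165

1581074165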